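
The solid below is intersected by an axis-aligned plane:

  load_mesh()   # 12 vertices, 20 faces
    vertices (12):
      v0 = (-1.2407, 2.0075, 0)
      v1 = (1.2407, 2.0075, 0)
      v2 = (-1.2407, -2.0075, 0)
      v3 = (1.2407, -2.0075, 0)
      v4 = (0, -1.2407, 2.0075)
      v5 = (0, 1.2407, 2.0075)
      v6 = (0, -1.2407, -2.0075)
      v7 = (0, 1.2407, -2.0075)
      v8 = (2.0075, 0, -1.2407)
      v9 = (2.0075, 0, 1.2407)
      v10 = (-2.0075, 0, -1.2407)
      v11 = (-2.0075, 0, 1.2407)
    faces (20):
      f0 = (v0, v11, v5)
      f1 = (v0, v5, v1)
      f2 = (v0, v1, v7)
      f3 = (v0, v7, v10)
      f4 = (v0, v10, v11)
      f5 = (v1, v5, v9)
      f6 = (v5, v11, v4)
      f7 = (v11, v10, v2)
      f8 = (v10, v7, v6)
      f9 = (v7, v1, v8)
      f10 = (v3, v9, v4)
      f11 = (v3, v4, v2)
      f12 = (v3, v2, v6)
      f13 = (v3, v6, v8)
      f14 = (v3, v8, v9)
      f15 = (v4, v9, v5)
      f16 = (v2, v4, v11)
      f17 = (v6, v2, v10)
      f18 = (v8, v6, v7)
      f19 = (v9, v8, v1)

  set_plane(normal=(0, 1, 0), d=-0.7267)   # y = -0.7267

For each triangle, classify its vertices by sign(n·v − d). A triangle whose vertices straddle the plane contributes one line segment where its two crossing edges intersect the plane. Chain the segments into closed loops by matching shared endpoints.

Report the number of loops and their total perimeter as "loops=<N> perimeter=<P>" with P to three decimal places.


loops=1 perimeter=11.809

Straddling triangles (10 of 20):
  (v5,v11,v4) [++-] → (-0.831672, -0.7267, 1.68983)–(0, -0.7267, 2.0075)  len=0.8903
  (v11,v10,v2) [++-] → (-1.72992, -0.7267, -0.791576)–(-1.72992, -0.7267, 0.791576)  len=1.5832
  (v10,v7,v6) [++-] → (0, -0.7267, -2.0075)–(-0.831672, -0.7267, -1.68983)  len=0.8903
  (v3,v9,v4) [-+-] → (1.72992, -0.7267, 0.791576)–(0.831672, -0.7267, 1.68983)  len=1.2703
  (v3,v6,v8) [--+] → (0.831672, -0.7267, -1.68983)–(1.72992, -0.7267, -0.791576)  len=1.2703
  (v3,v8,v9) [-++] → (1.72992, -0.7267, -0.791576)–(1.72992, -0.7267, 0.791576)  len=1.5832
  (v4,v9,v5) [-++] → (0.831672, -0.7267, 1.68983)–(0, -0.7267, 2.0075)  len=0.8903
  (v2,v4,v11) [--+] → (-0.831672, -0.7267, 1.68983)–(-1.72992, -0.7267, 0.791576)  len=1.2703
  (v6,v2,v10) [--+] → (-1.72992, -0.7267, -0.791576)–(-0.831672, -0.7267, -1.68983)  len=1.2703
  (v8,v6,v7) [+-+] → (0.831672, -0.7267, -1.68983)–(0, -0.7267, -2.0075)  len=0.8903

Chained into 1 loop(s):
  loop 1: 10 segments, perimeter = 11.8087
Total perimeter = 11.809


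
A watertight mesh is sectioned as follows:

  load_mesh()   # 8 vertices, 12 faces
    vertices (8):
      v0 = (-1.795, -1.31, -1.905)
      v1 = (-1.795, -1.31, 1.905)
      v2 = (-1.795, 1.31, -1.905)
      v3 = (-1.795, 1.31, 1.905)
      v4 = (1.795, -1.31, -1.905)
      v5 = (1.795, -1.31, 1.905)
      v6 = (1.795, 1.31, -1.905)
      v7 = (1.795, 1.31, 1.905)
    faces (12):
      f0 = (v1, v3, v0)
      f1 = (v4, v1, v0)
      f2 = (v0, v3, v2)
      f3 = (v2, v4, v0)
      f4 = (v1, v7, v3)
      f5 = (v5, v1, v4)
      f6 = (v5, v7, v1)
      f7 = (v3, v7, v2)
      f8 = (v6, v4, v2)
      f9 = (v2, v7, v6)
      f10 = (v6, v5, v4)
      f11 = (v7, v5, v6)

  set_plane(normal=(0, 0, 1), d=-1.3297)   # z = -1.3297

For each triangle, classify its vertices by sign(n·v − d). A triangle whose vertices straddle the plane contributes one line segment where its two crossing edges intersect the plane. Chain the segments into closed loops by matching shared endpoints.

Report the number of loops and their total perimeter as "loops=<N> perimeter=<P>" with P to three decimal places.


loops=1 perimeter=12.420

Straddling triangles (8 of 12):
  (v1,v3,v0) [++-] → (-1.795, -0.914387, -1.3297)–(-1.795, -1.31, -1.3297)  len=0.3956
  (v4,v1,v0) [-+-] → (1.25292, -1.31, -1.3297)–(-1.795, -1.31, -1.3297)  len=3.0479
  (v0,v3,v2) [-+-] → (-1.795, -0.914387, -1.3297)–(-1.795, 1.31, -1.3297)  len=2.2244
  (v5,v1,v4) [++-] → (1.25292, -1.31, -1.3297)–(1.795, -1.31, -1.3297)  len=0.5421
  (v3,v7,v2) [++-] → (-1.25292, 1.31, -1.3297)–(-1.795, 1.31, -1.3297)  len=0.5421
  (v2,v7,v6) [-+-] → (-1.25292, 1.31, -1.3297)–(1.795, 1.31, -1.3297)  len=3.0479
  (v6,v5,v4) [-+-] → (1.795, 0.914387, -1.3297)–(1.795, -1.31, -1.3297)  len=2.2244
  (v7,v5,v6) [++-] → (1.795, 0.914387, -1.3297)–(1.795, 1.31, -1.3297)  len=0.3956

Chained into 1 loop(s):
  loop 1: 8 segments, perimeter = 12.4200
Total perimeter = 12.420


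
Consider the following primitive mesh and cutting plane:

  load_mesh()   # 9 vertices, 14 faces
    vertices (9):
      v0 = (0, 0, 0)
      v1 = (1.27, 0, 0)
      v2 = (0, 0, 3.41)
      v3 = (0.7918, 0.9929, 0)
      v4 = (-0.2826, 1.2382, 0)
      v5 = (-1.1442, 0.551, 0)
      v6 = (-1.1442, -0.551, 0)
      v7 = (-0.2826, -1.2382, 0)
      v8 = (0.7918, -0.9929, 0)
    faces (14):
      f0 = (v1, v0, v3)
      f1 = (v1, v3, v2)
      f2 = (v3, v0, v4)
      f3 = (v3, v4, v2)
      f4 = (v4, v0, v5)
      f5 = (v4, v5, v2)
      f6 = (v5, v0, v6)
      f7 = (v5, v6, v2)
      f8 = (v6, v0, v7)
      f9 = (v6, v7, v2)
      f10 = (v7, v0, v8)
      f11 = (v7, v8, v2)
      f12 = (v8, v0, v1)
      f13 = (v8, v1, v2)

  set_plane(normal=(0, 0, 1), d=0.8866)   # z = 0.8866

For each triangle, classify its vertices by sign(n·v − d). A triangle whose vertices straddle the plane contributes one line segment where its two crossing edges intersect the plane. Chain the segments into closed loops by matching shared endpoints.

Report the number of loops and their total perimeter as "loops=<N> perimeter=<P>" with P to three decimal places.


Straddling triangles (7 of 14):
  (v1,v3,v2) [--+] → (0.585932, 0.734746, 0.8866)–(0.9398, 0, 0.8866)  len=0.8155
  (v3,v4,v2) [--+] → (-0.209124, 0.916268, 0.8866)–(0.585932, 0.734746, 0.8866)  len=0.8155
  (v4,v5,v2) [--+] → (-0.846708, 0.40774, 0.8866)–(-0.209124, 0.916268, 0.8866)  len=0.8155
  (v5,v6,v2) [--+] → (-0.846708, -0.40774, 0.8866)–(-0.846708, 0.40774, 0.8866)  len=0.8155
  (v6,v7,v2) [--+] → (-0.209124, -0.916268, 0.8866)–(-0.846708, -0.40774, 0.8866)  len=0.8155
  (v7,v8,v2) [--+] → (0.585932, -0.734746, 0.8866)–(-0.209124, -0.916268, 0.8866)  len=0.8155
  (v8,v1,v2) [--+] → (0.9398, 0, 0.8866)–(0.585932, -0.734746, 0.8866)  len=0.8155

Chained into 1 loop(s):
  loop 1: 7 segments, perimeter = 5.7086
Total perimeter = 5.709

loops=1 perimeter=5.709


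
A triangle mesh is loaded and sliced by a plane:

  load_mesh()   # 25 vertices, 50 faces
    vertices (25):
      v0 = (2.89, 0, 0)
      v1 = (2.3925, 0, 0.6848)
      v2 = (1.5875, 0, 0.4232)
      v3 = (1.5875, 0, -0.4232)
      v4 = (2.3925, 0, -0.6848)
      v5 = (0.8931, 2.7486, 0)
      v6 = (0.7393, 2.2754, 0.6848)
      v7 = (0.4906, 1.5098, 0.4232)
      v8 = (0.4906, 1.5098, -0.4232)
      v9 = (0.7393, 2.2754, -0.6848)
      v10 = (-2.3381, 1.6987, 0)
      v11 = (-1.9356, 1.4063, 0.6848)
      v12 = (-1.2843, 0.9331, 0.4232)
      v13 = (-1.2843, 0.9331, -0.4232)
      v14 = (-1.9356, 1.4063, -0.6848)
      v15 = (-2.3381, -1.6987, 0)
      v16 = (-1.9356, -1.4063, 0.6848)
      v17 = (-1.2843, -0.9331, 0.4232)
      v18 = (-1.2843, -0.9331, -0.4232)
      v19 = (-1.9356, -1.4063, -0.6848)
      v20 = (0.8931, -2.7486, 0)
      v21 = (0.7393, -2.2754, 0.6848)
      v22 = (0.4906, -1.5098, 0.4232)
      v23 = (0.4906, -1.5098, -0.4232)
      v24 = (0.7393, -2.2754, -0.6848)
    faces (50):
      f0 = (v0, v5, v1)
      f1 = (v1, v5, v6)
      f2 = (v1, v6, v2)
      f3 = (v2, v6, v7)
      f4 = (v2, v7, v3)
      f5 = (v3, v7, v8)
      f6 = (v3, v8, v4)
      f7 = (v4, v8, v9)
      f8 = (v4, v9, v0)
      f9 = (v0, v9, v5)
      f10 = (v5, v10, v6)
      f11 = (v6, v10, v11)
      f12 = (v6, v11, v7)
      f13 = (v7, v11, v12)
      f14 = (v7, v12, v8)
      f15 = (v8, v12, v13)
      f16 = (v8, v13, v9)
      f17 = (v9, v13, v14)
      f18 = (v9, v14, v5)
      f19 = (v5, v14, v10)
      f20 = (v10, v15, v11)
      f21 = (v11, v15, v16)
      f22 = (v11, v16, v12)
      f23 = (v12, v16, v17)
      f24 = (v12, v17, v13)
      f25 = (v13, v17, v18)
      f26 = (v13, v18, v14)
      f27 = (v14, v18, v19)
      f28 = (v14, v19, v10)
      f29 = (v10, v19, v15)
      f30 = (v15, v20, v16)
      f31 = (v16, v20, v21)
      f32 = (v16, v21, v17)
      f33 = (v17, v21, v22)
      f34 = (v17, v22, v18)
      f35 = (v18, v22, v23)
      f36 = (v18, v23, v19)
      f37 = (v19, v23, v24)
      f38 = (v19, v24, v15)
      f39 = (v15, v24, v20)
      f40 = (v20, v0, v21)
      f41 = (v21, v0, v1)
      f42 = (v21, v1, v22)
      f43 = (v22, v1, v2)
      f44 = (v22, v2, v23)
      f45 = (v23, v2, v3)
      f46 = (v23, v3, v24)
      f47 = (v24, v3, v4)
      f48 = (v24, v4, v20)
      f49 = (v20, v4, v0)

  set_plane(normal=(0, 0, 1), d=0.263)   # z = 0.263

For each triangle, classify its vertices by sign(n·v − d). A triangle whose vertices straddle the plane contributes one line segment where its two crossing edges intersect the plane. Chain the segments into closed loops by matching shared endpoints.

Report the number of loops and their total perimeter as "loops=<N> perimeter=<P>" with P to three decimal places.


Straddling triangles (20 of 50):
  (v0,v5,v1) [--+] → (1.46895, 1.69299, 0.263)–(2.69893, 0, 0.263)  len=2.0926
  (v1,v5,v6) [+-+] → (1.46895, 1.69299, 0.263)–(0.834033, 2.56687, 0.263)  len=1.0802
  (v2,v7,v3) [++-] → (0.698213, 1.22404, 0.263)–(1.5875, 0, 0.263)  len=1.5130
  (v3,v7,v8) [-+-] → (0.698213, 1.22404, 0.263)–(0.4906, 1.5098, 0.263)  len=0.3532
  (v5,v10,v6) [--+] → (-1.15621, 1.92018, 0.263)–(0.834033, 2.56687, 0.263)  len=2.0927
  (v6,v10,v11) [+-+] → (-1.15621, 1.92018, 0.263)–(-2.18352, 1.5864, 0.263)  len=1.0802
  (v7,v12,v8) [++-] → (-0.948361, 1.04225, 0.263)–(0.4906, 1.5098, 0.263)  len=1.5130
  (v8,v12,v13) [-+-] → (-0.948361, 1.04225, 0.263)–(-1.2843, 0.9331, 0.263)  len=0.3532
  (v10,v15,v11) [--+] → (-2.18352, -0.506213, 0.263)–(-2.18352, 1.5864, 0.263)  len=2.0926
  (v11,v15,v16) [+-+] → (-2.18352, -0.506213, 0.263)–(-2.18352, -1.5864, 0.263)  len=1.0802
  (v12,v17,v13) [++-] → (-1.2843, -0.57988, 0.263)–(-1.2843, 0.9331, 0.263)  len=1.5130
  (v13,v17,v18) [-+-] → (-1.2843, -0.57988, 0.263)–(-1.2843, -0.9331, 0.263)  len=0.3532
  (v15,v20,v16) [--+] → (-0.193273, -2.23308, 0.263)–(-2.18352, -1.5864, 0.263)  len=2.0927
  (v16,v20,v21) [+-+] → (-0.193273, -2.23308, 0.263)–(0.834033, -2.56687, 0.263)  len=1.0802
  (v17,v22,v18) [++-] → (0.154661, -1.40065, 0.263)–(-1.2843, -0.9331, 0.263)  len=1.5130
  (v18,v22,v23) [-+-] → (0.154661, -1.40065, 0.263)–(0.4906, -1.5098, 0.263)  len=0.3532
  (v20,v0,v21) [--+] → (2.06402, -0.873876, 0.263)–(0.834033, -2.56687, 0.263)  len=2.0926
  (v21,v0,v1) [+-+] → (2.06402, -0.873876, 0.263)–(2.69893, 0, 0.263)  len=1.0802
  (v22,v2,v23) [++-] → (1.37989, -0.285763, 0.263)–(0.4906, -1.5098, 0.263)  len=1.5130
  (v23,v2,v3) [-+-] → (1.37989, -0.285763, 0.263)–(1.5875, 0, 0.263)  len=0.3532

Chained into 2 loop(s):
  loop 1: 10 segments, perimeter = 15.8641
  loop 2: 10 segments, perimeter = 9.3311
Total perimeter = 25.195

loops=2 perimeter=25.195


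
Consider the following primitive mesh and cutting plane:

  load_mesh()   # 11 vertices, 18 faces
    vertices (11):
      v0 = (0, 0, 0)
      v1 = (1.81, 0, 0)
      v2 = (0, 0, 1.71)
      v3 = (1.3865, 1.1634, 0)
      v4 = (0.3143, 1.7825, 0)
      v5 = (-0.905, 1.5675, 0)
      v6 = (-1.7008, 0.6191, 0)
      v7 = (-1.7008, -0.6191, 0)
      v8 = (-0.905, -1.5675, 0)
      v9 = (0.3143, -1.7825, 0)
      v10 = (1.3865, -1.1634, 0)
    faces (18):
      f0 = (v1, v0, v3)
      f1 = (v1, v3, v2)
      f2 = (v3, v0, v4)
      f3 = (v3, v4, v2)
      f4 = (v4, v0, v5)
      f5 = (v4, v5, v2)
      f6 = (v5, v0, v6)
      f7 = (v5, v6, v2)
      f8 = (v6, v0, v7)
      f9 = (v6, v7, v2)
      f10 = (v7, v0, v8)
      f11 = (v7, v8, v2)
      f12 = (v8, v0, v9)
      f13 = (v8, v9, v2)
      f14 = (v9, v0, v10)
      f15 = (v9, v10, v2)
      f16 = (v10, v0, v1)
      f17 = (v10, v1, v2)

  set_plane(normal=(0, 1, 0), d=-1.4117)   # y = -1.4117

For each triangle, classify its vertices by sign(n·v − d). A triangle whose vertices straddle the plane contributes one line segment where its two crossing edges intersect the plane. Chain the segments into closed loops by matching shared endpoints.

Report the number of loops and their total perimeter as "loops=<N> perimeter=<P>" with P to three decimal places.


loops=1 perimeter=4.143

Straddling triangles (6 of 18):
  (v7,v0,v8) [++-] → (-0.815048, -1.4117, 0)–(-1.03573, -1.4117, 0)  len=0.2207
  (v7,v8,v2) [+-+] → (-1.03573, -1.4117, 0)–(-0.815048, -1.4117, 0.169964)  len=0.2785
  (v8,v0,v9) [-+-] → (-0.815048, -1.4117, 0)–(0.248919, -1.4117, 0)  len=1.0640
  (v8,v9,v2) [--+] → (0.248919, -1.4117, 0.355718)–(-0.815048, -1.4117, 0.169964)  len=1.0801
  (v9,v0,v10) [-++] → (0.248919, -1.4117, 0)–(0.956477, -1.4117, 0)  len=0.7076
  (v9,v10,v2) [-++] → (0.956477, -1.4117, 0)–(0.248919, -1.4117, 0.355718)  len=0.7919

Chained into 1 loop(s):
  loop 1: 6 segments, perimeter = 4.1428
Total perimeter = 4.143


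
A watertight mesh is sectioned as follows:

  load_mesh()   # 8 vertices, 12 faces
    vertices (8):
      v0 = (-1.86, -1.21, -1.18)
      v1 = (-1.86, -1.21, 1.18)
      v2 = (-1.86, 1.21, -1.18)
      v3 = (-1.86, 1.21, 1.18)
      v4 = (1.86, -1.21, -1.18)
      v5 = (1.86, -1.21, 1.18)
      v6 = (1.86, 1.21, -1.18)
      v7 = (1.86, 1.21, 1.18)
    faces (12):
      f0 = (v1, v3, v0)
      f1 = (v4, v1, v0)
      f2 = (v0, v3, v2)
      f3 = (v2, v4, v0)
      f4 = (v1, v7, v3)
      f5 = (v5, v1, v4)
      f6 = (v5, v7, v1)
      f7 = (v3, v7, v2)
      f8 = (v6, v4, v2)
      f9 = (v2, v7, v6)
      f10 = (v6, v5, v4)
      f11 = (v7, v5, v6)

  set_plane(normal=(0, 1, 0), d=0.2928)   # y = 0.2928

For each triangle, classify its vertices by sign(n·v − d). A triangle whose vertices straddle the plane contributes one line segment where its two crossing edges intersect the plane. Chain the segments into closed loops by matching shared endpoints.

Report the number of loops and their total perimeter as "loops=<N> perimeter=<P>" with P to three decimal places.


Straddling triangles (8 of 12):
  (v1,v3,v0) [-+-] → (-1.86, 0.2928, 1.18)–(-1.86, 0.2928, 0.28554)  len=0.8945
  (v0,v3,v2) [-++] → (-1.86, 0.2928, 0.28554)–(-1.86, 0.2928, -1.18)  len=1.4655
  (v2,v4,v0) [+--] → (-0.450089, 0.2928, -1.18)–(-1.86, 0.2928, -1.18)  len=1.4099
  (v1,v7,v3) [-++] → (0.450089, 0.2928, 1.18)–(-1.86, 0.2928, 1.18)  len=2.3101
  (v5,v7,v1) [-+-] → (1.86, 0.2928, 1.18)–(0.450089, 0.2928, 1.18)  len=1.4099
  (v6,v4,v2) [+-+] → (1.86, 0.2928, -1.18)–(-0.450089, 0.2928, -1.18)  len=2.3101
  (v6,v5,v4) [+--] → (1.86, 0.2928, -0.28554)–(1.86, 0.2928, -1.18)  len=0.8945
  (v7,v5,v6) [+-+] → (1.86, 0.2928, 1.18)–(1.86, 0.2928, -0.28554)  len=1.4655

Chained into 1 loop(s):
  loop 1: 8 segments, perimeter = 12.1600
Total perimeter = 12.160

loops=1 perimeter=12.160


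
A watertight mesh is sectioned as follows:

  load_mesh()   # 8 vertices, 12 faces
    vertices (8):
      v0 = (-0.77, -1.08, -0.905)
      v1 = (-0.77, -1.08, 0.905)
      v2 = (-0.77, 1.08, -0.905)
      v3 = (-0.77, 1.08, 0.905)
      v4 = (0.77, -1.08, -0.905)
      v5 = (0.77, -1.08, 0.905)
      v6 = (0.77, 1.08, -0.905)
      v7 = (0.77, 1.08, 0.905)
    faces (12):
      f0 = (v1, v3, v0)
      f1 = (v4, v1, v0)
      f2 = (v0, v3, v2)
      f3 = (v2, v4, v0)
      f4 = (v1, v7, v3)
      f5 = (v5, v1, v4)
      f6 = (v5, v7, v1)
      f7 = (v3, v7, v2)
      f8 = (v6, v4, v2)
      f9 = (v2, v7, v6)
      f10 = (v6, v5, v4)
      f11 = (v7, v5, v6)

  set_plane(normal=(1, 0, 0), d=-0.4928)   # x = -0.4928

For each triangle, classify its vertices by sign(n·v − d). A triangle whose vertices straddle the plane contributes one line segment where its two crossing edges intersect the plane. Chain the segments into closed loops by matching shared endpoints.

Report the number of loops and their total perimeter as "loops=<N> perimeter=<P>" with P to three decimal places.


Straddling triangles (8 of 12):
  (v4,v1,v0) [+--] → (-0.4928, -1.08, 0.5792)–(-0.4928, -1.08, -0.905)  len=1.4842
  (v2,v4,v0) [-+-] → (-0.4928, 0.6912, -0.905)–(-0.4928, -1.08, -0.905)  len=1.7712
  (v1,v7,v3) [-+-] → (-0.4928, -0.6912, 0.905)–(-0.4928, 1.08, 0.905)  len=1.7712
  (v5,v1,v4) [+-+] → (-0.4928, -1.08, 0.905)–(-0.4928, -1.08, 0.5792)  len=0.3258
  (v5,v7,v1) [++-] → (-0.4928, -0.6912, 0.905)–(-0.4928, -1.08, 0.905)  len=0.3888
  (v3,v7,v2) [-+-] → (-0.4928, 1.08, 0.905)–(-0.4928, 1.08, -0.5792)  len=1.4842
  (v6,v4,v2) [++-] → (-0.4928, 0.6912, -0.905)–(-0.4928, 1.08, -0.905)  len=0.3888
  (v2,v7,v6) [-++] → (-0.4928, 1.08, -0.5792)–(-0.4928, 1.08, -0.905)  len=0.3258

Chained into 1 loop(s):
  loop 1: 8 segments, perimeter = 7.9400
Total perimeter = 7.940

loops=1 perimeter=7.940


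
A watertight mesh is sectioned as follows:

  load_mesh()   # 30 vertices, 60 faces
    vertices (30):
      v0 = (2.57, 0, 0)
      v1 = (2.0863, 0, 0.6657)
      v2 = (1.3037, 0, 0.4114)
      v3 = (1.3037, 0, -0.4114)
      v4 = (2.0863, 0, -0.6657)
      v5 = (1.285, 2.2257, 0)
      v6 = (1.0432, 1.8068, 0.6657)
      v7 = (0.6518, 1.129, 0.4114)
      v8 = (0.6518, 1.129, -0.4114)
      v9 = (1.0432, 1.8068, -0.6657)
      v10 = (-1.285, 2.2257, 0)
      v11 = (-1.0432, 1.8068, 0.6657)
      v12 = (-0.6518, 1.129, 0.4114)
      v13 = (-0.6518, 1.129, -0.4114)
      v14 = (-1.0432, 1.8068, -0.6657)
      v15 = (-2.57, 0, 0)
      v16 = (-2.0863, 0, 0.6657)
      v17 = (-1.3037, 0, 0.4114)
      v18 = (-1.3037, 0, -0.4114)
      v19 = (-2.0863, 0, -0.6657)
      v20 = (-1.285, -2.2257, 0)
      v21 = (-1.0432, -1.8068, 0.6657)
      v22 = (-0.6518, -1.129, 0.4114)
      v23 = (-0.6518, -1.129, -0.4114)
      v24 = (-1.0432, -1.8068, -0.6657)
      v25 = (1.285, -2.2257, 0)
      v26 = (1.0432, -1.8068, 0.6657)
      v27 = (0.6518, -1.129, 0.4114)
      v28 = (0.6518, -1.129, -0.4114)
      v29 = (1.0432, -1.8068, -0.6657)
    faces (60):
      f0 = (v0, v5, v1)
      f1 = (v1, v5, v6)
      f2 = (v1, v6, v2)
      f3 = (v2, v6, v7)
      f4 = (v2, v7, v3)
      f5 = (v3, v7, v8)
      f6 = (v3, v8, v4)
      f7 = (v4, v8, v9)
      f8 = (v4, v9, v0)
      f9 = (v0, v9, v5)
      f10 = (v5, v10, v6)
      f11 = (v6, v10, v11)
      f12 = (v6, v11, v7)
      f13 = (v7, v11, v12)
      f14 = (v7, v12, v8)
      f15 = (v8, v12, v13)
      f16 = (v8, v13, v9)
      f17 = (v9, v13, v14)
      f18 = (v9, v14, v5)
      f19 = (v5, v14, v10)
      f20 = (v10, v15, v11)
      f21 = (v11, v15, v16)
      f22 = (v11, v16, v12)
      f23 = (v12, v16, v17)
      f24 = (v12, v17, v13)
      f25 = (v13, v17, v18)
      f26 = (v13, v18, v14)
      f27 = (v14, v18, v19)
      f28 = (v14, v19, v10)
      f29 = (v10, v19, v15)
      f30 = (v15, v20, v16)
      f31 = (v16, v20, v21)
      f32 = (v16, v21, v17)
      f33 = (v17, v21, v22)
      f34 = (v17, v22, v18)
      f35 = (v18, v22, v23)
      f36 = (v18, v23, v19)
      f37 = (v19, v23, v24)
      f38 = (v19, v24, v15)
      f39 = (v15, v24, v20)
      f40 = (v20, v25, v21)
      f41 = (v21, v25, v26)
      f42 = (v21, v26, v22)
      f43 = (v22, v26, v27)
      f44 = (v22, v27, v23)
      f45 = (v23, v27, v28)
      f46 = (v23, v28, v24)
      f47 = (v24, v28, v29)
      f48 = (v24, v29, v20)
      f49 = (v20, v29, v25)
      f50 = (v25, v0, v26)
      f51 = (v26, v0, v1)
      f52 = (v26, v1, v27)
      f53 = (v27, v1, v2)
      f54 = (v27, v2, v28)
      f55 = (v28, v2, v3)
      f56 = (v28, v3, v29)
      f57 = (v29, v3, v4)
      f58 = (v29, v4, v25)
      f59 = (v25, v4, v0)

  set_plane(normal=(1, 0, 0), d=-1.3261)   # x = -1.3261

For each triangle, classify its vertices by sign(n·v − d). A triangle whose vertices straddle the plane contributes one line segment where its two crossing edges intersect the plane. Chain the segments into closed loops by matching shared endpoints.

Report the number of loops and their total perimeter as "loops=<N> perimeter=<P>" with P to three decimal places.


loops=1 perimeter=9.639

Straddling triangles (14 of 60):
  (v10,v15,v11) [+-+] → (-1.3261, 2.15451, 0)–(-1.3261, 1.47202, 0.542353)  len=0.8717
  (v11,v15,v16) [+--] → (-1.3261, 1.47202, 0.542353)–(-1.3261, 1.31678, 0.6657)  len=0.1983
  (v11,v16,v12) [+-+] → (-1.3261, 1.31678, 0.6657)–(-1.3261, 0.598303, 0.530936)  len=0.7310
  (v12,v16,v17) [+-+] → (-1.3261, 0.598303, 0.530936)–(-1.3261, 0, 0.418679)  len=0.6087
  (v14,v18,v19) [++-] → (-1.3261, 0, -0.418679)–(-1.3261, 1.31678, -0.6657)  len=1.3397
  (v14,v19,v10) [+-+] → (-1.3261, 1.31678, -0.6657)–(-1.3261, 2.11154, -0.0341449)  len=1.0151
  (v10,v19,v15) [+--] → (-1.3261, 2.11154, -0.0341449)–(-1.3261, 2.15451, 0)  len=0.0549
  (v15,v20,v16) [-+-] → (-1.3261, -2.15451, 0)–(-1.3261, -2.11154, 0.0341449)  len=0.0549
  (v16,v20,v21) [-++] → (-1.3261, -2.11154, 0.0341449)–(-1.3261, -1.31678, 0.6657)  len=1.0151
  (v16,v21,v17) [-++] → (-1.3261, -1.31678, 0.6657)–(-1.3261, 0, 0.418679)  len=1.3397
  (v18,v23,v19) [++-] → (-1.3261, -0.598303, -0.530936)–(-1.3261, 0, -0.418679)  len=0.6087
  (v19,v23,v24) [-++] → (-1.3261, -0.598303, -0.530936)–(-1.3261, -1.31678, -0.6657)  len=0.7310
  (v19,v24,v15) [-+-] → (-1.3261, -1.31678, -0.6657)–(-1.3261, -1.47202, -0.542353)  len=0.1983
  (v15,v24,v20) [-++] → (-1.3261, -1.47202, -0.542353)–(-1.3261, -2.15451, 0)  len=0.8717

Chained into 1 loop(s):
  loop 1: 14 segments, perimeter = 9.6391
Total perimeter = 9.639


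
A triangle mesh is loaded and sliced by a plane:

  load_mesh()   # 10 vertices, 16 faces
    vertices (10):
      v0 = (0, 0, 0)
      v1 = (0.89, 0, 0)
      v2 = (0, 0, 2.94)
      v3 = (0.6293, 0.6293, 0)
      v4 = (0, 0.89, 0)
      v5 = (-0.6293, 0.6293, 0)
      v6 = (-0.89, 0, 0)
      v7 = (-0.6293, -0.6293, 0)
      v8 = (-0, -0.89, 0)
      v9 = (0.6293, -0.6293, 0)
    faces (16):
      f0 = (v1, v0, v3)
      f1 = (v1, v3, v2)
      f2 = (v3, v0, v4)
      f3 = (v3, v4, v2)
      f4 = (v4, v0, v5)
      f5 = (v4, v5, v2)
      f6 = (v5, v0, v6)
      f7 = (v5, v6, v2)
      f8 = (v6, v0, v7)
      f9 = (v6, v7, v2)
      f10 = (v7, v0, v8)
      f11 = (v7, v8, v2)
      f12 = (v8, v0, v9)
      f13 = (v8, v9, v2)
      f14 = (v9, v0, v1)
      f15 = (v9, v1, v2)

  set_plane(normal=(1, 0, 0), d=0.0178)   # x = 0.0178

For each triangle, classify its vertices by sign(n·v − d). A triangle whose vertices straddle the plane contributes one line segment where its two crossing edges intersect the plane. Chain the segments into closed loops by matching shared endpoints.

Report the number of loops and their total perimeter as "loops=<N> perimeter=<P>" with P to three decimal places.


Straddling triangles (8 of 16):
  (v1,v0,v3) [+-+] → (0.0178, 0, 0)–(0.0178, 0.0178, 0)  len=0.0178
  (v1,v3,v2) [++-] → (0.0178, 0.0178, 2.85684)–(0.0178, 0, 2.8812)  len=0.0302
  (v3,v0,v4) [+--] → (0.0178, 0.0178, 0)–(0.0178, 0.882626, 0)  len=0.8648
  (v3,v4,v2) [+--] → (0.0178, 0.882626, 0)–(0.0178, 0.0178, 2.85684)  len=2.9849
  (v8,v0,v9) [--+] → (0.0178, -0.0178, 0)–(0.0178, -0.882626, 0)  len=0.8648
  (v8,v9,v2) [-+-] → (0.0178, -0.882626, 0)–(0.0178, -0.0178, 2.85684)  len=2.9849
  (v9,v0,v1) [+-+] → (0.0178, -0.0178, 0)–(0.0178, 0, 0)  len=0.0178
  (v9,v1,v2) [++-] → (0.0178, 0, 2.8812)–(0.0178, -0.0178, 2.85684)  len=0.0302

Chained into 1 loop(s):
  loop 1: 8 segments, perimeter = 7.7953
Total perimeter = 7.795

loops=1 perimeter=7.795


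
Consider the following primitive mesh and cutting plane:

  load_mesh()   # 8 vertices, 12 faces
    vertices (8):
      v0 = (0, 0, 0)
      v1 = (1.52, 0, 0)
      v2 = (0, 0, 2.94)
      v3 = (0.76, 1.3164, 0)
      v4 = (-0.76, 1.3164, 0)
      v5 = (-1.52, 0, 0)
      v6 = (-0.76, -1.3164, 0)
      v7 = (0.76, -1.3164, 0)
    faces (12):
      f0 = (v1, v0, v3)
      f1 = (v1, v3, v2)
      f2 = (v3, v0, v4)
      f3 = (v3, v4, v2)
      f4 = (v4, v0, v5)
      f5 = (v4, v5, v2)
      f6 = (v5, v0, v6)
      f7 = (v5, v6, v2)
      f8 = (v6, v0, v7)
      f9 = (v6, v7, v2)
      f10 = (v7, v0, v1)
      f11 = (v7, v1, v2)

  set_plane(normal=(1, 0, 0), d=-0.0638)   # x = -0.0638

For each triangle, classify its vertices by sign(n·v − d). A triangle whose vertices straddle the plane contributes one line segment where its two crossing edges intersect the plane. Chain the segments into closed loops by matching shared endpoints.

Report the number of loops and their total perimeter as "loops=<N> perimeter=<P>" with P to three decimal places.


loops=1 perimeter=8.866

Straddling triangles (8 of 12):
  (v3,v0,v4) [++-] → (-0.0638, 0.110508, 0)–(-0.0638, 1.3164, 0)  len=1.2059
  (v3,v4,v2) [+-+] → (-0.0638, 1.3164, 0)–(-0.0638, 0.110508, 2.69319)  len=2.9508
  (v4,v0,v5) [-+-] → (-0.0638, 0.110508, 0)–(-0.0638, 0, 0)  len=0.1105
  (v4,v5,v2) [--+] → (-0.0638, 0, 2.8166)–(-0.0638, 0.110508, 2.69319)  len=0.1657
  (v5,v0,v6) [-+-] → (-0.0638, 0, 0)–(-0.0638, -0.110508, 0)  len=0.1105
  (v5,v6,v2) [--+] → (-0.0638, -0.110508, 2.69319)–(-0.0638, 0, 2.8166)  len=0.1657
  (v6,v0,v7) [-++] → (-0.0638, -0.110508, 0)–(-0.0638, -1.3164, 0)  len=1.2059
  (v6,v7,v2) [-++] → (-0.0638, -1.3164, 0)–(-0.0638, -0.110508, 2.69319)  len=2.9508

Chained into 1 loop(s):
  loop 1: 8 segments, perimeter = 8.8658
Total perimeter = 8.866


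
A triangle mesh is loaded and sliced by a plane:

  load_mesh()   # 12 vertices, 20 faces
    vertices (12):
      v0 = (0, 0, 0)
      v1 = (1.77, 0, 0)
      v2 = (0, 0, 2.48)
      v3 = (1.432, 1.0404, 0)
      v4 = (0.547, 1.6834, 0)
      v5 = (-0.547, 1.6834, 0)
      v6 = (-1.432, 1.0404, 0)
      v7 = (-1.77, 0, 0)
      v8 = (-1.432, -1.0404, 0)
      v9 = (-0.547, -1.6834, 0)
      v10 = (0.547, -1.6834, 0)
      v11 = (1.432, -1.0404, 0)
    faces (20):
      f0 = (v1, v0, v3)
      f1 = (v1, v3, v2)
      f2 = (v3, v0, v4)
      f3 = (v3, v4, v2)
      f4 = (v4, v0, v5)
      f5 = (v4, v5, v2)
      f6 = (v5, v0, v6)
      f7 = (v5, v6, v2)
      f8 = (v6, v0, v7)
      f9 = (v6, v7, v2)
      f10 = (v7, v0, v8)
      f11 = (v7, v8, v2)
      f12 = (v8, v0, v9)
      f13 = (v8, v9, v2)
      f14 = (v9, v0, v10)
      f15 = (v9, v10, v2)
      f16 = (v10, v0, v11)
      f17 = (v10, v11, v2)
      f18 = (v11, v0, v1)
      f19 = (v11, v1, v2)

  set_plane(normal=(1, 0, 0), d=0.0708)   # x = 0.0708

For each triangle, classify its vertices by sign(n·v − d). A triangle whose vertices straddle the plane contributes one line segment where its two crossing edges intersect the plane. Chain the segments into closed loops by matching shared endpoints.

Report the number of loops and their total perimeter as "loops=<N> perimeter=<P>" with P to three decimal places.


loops=1 perimeter=9.217

Straddling triangles (12 of 20):
  (v1,v0,v3) [+-+] → (0.0708, 0, 0)–(0.0708, 0.0514388, 0)  len=0.0514
  (v1,v3,v2) [++-] → (0.0708, 0.0514388, 2.35739)–(0.0708, 0, 2.3808)  len=0.0565
  (v3,v0,v4) [+-+] → (0.0708, 0.0514388, 0)–(0.0708, 0.217888, 0)  len=0.1664
  (v3,v4,v2) [++-] → (0.0708, 0.217888, 2.15901)–(0.0708, 0.0514388, 2.35739)  len=0.2590
  (v4,v0,v5) [+--] → (0.0708, 0.217888, 0)–(0.0708, 1.6834, 0)  len=1.4655
  (v4,v5,v2) [+--] → (0.0708, 1.6834, 0)–(0.0708, 0.217888, 2.15901)  len=2.6094
  (v9,v0,v10) [--+] → (0.0708, -0.217888, 0)–(0.0708, -1.6834, 0)  len=1.4655
  (v9,v10,v2) [-+-] → (0.0708, -1.6834, 0)–(0.0708, -0.217888, 2.15901)  len=2.6094
  (v10,v0,v11) [+-+] → (0.0708, -0.217888, 0)–(0.0708, -0.0514388, 0)  len=0.1664
  (v10,v11,v2) [++-] → (0.0708, -0.0514388, 2.35739)–(0.0708, -0.217888, 2.15901)  len=0.2590
  (v11,v0,v1) [+-+] → (0.0708, -0.0514388, 0)–(0.0708, 0, 0)  len=0.0514
  (v11,v1,v2) [++-] → (0.0708, 0, 2.3808)–(0.0708, -0.0514388, 2.35739)  len=0.0565

Chained into 1 loop(s):
  loop 1: 12 segments, perimeter = 9.2166
Total perimeter = 9.217


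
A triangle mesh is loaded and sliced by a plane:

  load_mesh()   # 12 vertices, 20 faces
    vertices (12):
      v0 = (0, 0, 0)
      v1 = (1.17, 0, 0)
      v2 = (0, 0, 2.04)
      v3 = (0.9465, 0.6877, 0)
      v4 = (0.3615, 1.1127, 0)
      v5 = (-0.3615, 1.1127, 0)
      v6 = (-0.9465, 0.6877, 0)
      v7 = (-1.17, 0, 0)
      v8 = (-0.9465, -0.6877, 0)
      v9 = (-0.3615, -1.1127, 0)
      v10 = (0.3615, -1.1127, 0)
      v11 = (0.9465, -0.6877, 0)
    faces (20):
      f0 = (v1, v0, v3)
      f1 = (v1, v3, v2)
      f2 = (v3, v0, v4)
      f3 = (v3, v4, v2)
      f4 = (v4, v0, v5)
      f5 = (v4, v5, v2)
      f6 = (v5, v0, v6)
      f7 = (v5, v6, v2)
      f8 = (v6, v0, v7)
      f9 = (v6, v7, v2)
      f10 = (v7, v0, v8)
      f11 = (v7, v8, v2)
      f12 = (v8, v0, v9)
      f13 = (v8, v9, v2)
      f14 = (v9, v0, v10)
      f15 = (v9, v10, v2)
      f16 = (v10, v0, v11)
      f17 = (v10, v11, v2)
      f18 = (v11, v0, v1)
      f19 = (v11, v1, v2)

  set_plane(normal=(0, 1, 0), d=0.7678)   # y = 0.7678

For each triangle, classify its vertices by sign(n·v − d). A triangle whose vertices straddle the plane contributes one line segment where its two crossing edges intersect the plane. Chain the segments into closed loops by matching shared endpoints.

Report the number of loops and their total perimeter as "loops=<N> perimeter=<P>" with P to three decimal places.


Straddling triangles (6 of 20):
  (v3,v0,v4) [--+] → (0.249447, 0.7678, 0)–(0.836245, 0.7678, 0)  len=0.5868
  (v3,v4,v2) [-+-] → (0.836245, 0.7678, 0)–(0.249447, 0.7678, 0.632332)  len=0.8627
  (v4,v0,v5) [+-+] → (0.249447, 0.7678, 0)–(-0.249447, 0.7678, 0)  len=0.4989
  (v4,v5,v2) [++-] → (-0.249447, 0.7678, 0.632332)–(0.249447, 0.7678, 0.632332)  len=0.4989
  (v5,v0,v6) [+--] → (-0.249447, 0.7678, 0)–(-0.836245, 0.7678, 0)  len=0.5868
  (v5,v6,v2) [+--] → (-0.836245, 0.7678, 0)–(-0.249447, 0.7678, 0.632332)  len=0.8627

Chained into 1 loop(s):
  loop 1: 6 segments, perimeter = 3.8967
Total perimeter = 3.897

loops=1 perimeter=3.897


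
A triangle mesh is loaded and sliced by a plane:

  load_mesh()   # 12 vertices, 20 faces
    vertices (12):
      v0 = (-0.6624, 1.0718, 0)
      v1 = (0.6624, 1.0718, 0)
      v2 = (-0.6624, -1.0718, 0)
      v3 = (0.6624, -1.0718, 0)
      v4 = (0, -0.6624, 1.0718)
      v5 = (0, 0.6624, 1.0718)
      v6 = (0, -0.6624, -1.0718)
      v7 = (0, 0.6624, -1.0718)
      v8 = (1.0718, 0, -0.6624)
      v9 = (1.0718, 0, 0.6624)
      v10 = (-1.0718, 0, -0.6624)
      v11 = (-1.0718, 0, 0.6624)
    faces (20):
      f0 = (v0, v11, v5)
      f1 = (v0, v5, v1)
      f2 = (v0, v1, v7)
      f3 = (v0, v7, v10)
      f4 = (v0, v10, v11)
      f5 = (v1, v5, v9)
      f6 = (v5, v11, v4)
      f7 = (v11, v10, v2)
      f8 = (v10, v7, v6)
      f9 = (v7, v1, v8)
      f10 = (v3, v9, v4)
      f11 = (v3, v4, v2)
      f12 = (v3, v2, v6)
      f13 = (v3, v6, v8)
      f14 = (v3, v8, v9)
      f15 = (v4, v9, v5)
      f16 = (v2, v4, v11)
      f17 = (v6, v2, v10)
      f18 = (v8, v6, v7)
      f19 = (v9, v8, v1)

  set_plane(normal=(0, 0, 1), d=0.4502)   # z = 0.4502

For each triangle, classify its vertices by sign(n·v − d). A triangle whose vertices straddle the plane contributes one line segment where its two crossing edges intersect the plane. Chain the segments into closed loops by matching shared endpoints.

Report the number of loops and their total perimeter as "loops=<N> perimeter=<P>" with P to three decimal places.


Straddling triangles (10 of 20):
  (v0,v11,v5) [-++] → (-0.940649, 0.343351, 0.4502)–(-0.384165, 0.899835, 0.4502)  len=0.7870
  (v0,v5,v1) [-+-] → (-0.384165, 0.899835, 0.4502)–(0.384165, 0.899835, 0.4502)  len=0.7683
  (v0,v10,v11) [--+] → (-1.0718, 0, 0.4502)–(-0.940649, 0.343351, 0.4502)  len=0.3675
  (v1,v5,v9) [-++] → (0.384165, 0.899835, 0.4502)–(0.940649, 0.343351, 0.4502)  len=0.7870
  (v11,v10,v2) [+--] → (-1.0718, 0, 0.4502)–(-0.940649, -0.343351, 0.4502)  len=0.3675
  (v3,v9,v4) [-++] → (0.940649, -0.343351, 0.4502)–(0.384165, -0.899835, 0.4502)  len=0.7870
  (v3,v4,v2) [-+-] → (0.384165, -0.899835, 0.4502)–(-0.384165, -0.899835, 0.4502)  len=0.7683
  (v3,v8,v9) [--+] → (1.0718, 0, 0.4502)–(0.940649, -0.343351, 0.4502)  len=0.3675
  (v2,v4,v11) [-++] → (-0.384165, -0.899835, 0.4502)–(-0.940649, -0.343351, 0.4502)  len=0.7870
  (v9,v8,v1) [+--] → (1.0718, 0, 0.4502)–(0.940649, 0.343351, 0.4502)  len=0.3675

Chained into 1 loop(s):
  loop 1: 10 segments, perimeter = 6.1548
Total perimeter = 6.155

loops=1 perimeter=6.155


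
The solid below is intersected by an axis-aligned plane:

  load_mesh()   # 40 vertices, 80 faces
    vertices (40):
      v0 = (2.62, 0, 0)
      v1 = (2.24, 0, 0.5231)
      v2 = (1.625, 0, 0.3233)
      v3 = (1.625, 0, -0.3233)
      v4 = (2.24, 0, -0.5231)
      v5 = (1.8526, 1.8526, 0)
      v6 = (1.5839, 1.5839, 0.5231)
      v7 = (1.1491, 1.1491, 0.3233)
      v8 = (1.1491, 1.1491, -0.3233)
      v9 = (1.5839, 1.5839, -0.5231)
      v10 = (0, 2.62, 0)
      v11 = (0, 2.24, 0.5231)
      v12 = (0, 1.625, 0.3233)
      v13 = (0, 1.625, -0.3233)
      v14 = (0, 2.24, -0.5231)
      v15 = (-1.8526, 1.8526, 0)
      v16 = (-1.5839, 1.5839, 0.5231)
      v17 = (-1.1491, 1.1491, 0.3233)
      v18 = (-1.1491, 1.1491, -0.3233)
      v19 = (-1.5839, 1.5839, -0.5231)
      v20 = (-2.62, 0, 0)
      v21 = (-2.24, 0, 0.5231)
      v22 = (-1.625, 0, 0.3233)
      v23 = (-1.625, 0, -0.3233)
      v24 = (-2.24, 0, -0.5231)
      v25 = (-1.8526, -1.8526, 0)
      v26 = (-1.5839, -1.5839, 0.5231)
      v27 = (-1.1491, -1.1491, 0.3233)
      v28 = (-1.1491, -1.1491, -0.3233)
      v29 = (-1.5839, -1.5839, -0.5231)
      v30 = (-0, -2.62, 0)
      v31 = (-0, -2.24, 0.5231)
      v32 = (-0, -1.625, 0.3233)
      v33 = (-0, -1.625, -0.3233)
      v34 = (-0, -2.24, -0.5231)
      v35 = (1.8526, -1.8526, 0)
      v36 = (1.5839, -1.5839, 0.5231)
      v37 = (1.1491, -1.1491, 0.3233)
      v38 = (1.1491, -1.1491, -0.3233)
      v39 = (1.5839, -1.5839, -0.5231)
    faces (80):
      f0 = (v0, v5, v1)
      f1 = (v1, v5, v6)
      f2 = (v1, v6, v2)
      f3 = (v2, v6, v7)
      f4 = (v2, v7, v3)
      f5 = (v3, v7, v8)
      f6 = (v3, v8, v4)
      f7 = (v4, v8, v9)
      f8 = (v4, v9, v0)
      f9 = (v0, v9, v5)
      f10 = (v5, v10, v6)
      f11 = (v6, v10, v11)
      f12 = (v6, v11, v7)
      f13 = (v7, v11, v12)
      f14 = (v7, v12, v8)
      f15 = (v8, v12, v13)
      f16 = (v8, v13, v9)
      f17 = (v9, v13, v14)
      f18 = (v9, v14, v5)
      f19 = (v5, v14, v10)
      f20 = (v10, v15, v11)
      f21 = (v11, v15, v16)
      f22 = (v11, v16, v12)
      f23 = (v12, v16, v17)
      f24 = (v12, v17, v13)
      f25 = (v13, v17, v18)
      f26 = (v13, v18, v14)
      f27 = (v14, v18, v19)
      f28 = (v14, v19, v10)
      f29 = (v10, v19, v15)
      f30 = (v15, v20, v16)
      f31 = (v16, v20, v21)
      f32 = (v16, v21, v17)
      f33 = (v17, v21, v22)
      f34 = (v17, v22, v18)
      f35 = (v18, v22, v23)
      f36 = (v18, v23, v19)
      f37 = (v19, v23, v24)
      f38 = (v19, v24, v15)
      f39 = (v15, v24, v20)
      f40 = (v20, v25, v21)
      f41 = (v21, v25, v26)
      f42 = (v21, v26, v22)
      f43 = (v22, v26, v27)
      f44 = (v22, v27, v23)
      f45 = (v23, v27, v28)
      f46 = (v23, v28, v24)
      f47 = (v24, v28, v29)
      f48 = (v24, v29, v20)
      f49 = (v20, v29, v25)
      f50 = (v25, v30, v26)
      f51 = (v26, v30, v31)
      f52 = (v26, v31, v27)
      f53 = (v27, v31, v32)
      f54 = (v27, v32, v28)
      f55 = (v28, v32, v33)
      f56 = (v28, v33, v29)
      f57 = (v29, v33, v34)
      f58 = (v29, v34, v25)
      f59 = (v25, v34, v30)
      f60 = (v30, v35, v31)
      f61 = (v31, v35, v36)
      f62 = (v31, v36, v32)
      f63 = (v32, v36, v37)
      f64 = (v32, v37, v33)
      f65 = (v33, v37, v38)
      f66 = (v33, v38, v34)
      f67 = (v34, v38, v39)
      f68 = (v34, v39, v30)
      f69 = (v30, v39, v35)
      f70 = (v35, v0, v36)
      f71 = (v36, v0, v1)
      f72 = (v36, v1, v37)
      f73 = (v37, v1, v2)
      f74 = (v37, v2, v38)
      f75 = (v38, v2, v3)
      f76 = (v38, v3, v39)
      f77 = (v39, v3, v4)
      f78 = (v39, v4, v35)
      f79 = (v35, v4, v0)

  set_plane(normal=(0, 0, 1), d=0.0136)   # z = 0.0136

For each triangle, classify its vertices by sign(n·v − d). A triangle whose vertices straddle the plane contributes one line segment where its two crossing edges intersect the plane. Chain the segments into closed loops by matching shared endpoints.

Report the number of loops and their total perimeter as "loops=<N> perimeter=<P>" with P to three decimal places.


Straddling triangles (32 of 80):
  (v0,v5,v1) [--+] → (1.86267, 1.80443, 0.0136)–(2.61012, 0, 0.0136)  len=1.9531
  (v1,v5,v6) [+-+] → (1.86267, 1.80443, 0.0136)–(1.84561, 1.84561, 0.0136)  len=0.0446
  (v2,v7,v3) [++-] → (1.37704, 0.598719, 0.0136)–(1.625, 0, 0.0136)  len=0.6480
  (v3,v7,v8) [-+-] → (1.37704, 0.598719, 0.0136)–(1.1491, 1.1491, 0.0136)  len=0.5957
  (v5,v10,v6) [--+] → (0.0411796, 2.59306, 0.0136)–(1.84561, 1.84561, 0.0136)  len=1.9531
  (v6,v10,v11) [+-+] → (0.0411796, 2.59306, 0.0136)–(0, 2.61012, 0.0136)  len=0.0446
  (v7,v12,v8) [++-] → (0.550381, 1.39706, 0.0136)–(1.1491, 1.1491, 0.0136)  len=0.6480
  (v8,v12,v13) [-+-] → (0.550381, 1.39706, 0.0136)–(0, 1.625, 0.0136)  len=0.5957
  (v10,v15,v11) [--+] → (-1.80443, 1.86267, 0.0136)–(0, 2.61012, 0.0136)  len=1.9531
  (v11,v15,v16) [+-+] → (-1.80443, 1.86267, 0.0136)–(-1.84561, 1.84561, 0.0136)  len=0.0446
  (v12,v17,v13) [++-] → (-0.598719, 1.37704, 0.0136)–(0, 1.625, 0.0136)  len=0.6480
  (v13,v17,v18) [-+-] → (-0.598719, 1.37704, 0.0136)–(-1.1491, 1.1491, 0.0136)  len=0.5957
  (v15,v20,v16) [--+] → (-2.59306, 0.0411796, 0.0136)–(-1.84561, 1.84561, 0.0136)  len=1.9531
  (v16,v20,v21) [+-+] → (-2.59306, 0.0411796, 0.0136)–(-2.61012, 0, 0.0136)  len=0.0446
  (v17,v22,v18) [++-] → (-1.39706, 0.550381, 0.0136)–(-1.1491, 1.1491, 0.0136)  len=0.6480
  (v18,v22,v23) [-+-] → (-1.39706, 0.550381, 0.0136)–(-1.625, 0, 0.0136)  len=0.5957
  (v20,v25,v21) [--+] → (-1.86267, -1.80443, 0.0136)–(-2.61012, 0, 0.0136)  len=1.9531
  (v21,v25,v26) [+-+] → (-1.86267, -1.80443, 0.0136)–(-1.84561, -1.84561, 0.0136)  len=0.0446
  (v22,v27,v23) [++-] → (-1.37704, -0.598719, 0.0136)–(-1.625, 0, 0.0136)  len=0.6480
  (v23,v27,v28) [-+-] → (-1.37704, -0.598719, 0.0136)–(-1.1491, -1.1491, 0.0136)  len=0.5957
  (v25,v30,v26) [--+] → (-0.0411796, -2.59306, 0.0136)–(-1.84561, -1.84561, 0.0136)  len=1.9531
  (v26,v30,v31) [+-+] → (-0.0411796, -2.59306, 0.0136)–(0, -2.61012, 0.0136)  len=0.0446
  (v27,v32,v28) [++-] → (-0.550381, -1.39706, 0.0136)–(-1.1491, -1.1491, 0.0136)  len=0.6480
  (v28,v32,v33) [-+-] → (-0.550381, -1.39706, 0.0136)–(0, -1.625, 0.0136)  len=0.5957
  (v30,v35,v31) [--+] → (1.80443, -1.86267, 0.0136)–(0, -2.61012, 0.0136)  len=1.9531
  (v31,v35,v36) [+-+] → (1.80443, -1.86267, 0.0136)–(1.84561, -1.84561, 0.0136)  len=0.0446
  (v32,v37,v33) [++-] → (0.598719, -1.37704, 0.0136)–(0, -1.625, 0.0136)  len=0.6480
  (v33,v37,v38) [-+-] → (0.598719, -1.37704, 0.0136)–(1.1491, -1.1491, 0.0136)  len=0.5957
  (v35,v0,v36) [--+] → (2.59306, -0.0411796, 0.0136)–(1.84561, -1.84561, 0.0136)  len=1.9531
  (v36,v0,v1) [+-+] → (2.59306, -0.0411796, 0.0136)–(2.61012, 0, 0.0136)  len=0.0446
  (v37,v2,v38) [++-] → (1.39706, -0.550381, 0.0136)–(1.1491, -1.1491, 0.0136)  len=0.6480
  (v38,v2,v3) [-+-] → (1.39706, -0.550381, 0.0136)–(1.625, 0, 0.0136)  len=0.5957

Chained into 2 loop(s):
  loop 1: 16 segments, perimeter = 15.9815
  loop 2: 16 segments, perimeter = 9.9500
Total perimeter = 25.932

loops=2 perimeter=25.932


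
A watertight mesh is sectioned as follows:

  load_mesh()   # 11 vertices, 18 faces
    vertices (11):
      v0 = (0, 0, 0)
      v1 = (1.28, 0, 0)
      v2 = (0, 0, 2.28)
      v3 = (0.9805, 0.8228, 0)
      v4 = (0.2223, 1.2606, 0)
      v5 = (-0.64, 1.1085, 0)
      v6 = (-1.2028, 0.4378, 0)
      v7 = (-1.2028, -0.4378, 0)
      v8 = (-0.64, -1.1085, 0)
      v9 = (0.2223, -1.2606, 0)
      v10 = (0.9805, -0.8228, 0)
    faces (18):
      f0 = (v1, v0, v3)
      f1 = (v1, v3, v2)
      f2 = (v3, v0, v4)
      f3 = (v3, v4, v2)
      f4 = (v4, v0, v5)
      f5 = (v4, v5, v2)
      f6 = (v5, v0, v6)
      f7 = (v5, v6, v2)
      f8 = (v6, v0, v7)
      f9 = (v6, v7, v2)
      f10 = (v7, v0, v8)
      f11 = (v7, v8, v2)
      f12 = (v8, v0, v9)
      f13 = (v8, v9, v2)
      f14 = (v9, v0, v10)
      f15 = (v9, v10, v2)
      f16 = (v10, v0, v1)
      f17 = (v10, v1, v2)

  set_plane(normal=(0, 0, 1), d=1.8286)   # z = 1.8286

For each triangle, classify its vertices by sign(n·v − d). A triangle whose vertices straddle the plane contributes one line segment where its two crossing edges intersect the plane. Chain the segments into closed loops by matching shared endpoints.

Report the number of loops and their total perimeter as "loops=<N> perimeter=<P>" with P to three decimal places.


Straddling triangles (9 of 18):
  (v1,v3,v2) [--+] → (0.194122, 0.1629, 1.8286)–(0.253418, 0, 1.8286)  len=0.1734
  (v3,v4,v2) [--+] → (0.0440115, 0.249577, 1.8286)–(0.194122, 0.1629, 1.8286)  len=0.1733
  (v4,v5,v2) [--+] → (-0.126709, 0.219464, 1.8286)–(0.0440115, 0.249577, 1.8286)  len=0.1734
  (v5,v6,v2) [--+] → (-0.238133, 0.0866767, 1.8286)–(-0.126709, 0.219464, 1.8286)  len=0.1733
  (v6,v7,v2) [--+] → (-0.238133, -0.0866767, 1.8286)–(-0.238133, 0.0866767, 1.8286)  len=0.1734
  (v7,v8,v2) [--+] → (-0.126709, -0.219464, 1.8286)–(-0.238133, -0.0866767, 1.8286)  len=0.1733
  (v8,v9,v2) [--+] → (0.0440115, -0.249577, 1.8286)–(-0.126709, -0.219464, 1.8286)  len=0.1734
  (v9,v10,v2) [--+] → (0.194122, -0.1629, 1.8286)–(0.0440115, -0.249577, 1.8286)  len=0.1733
  (v10,v1,v2) [--+] → (0.253418, 0, 1.8286)–(0.194122, -0.1629, 1.8286)  len=0.1734

Chained into 1 loop(s):
  loop 1: 9 segments, perimeter = 1.5601
Total perimeter = 1.560

loops=1 perimeter=1.560
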